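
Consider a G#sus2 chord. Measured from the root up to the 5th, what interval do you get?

perfect fifth

Spelling the chord: G#, A#, D#.
That puts G# below D#.
Counting 5 letters and 7 half steps from G# gives a perfect fifth.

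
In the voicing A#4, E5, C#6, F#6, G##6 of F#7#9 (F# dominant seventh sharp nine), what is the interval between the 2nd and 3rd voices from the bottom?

Those voices are E5 and C#6.
E up to C# spans 6 letter names and 9 semitones — a major sixth.

major sixth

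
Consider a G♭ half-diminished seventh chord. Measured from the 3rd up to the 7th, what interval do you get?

P5

The chord tones of G♭ø7 (G♭ half-diminished seventh) are G♭ B𝄫 D𝄫 F♭.
That puts B𝄫 below F♭.
Counting 5 letters and 7 half steps from B𝄫 gives a perfect fifth.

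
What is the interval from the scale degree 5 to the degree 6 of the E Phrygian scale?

The scale runs E F G A B C D.
So we need the interval from B up to C.
From B to C: 1 semitone over a second = minor.

minor second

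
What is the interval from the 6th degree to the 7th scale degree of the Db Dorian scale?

Db dorian: Db Eb Fb Gb Ab Bb Cb.
6th degree = Bb; scale degree 7 = Cb.
2 letter names make it a second; at 1 semitone (a half step narrower than major) the quality is minor.

minor second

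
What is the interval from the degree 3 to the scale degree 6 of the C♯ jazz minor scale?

C♯ melodic minor: C♯ D♯ E F♯ G♯ A♯ B♯.
The degree 3 is E and the scale degree 6 is A♯.
4 letter names make it a fourth; at 6 semitones (a half step wider than perfect) the quality is augmented.

augmented 4th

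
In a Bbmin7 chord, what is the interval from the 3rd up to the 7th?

P5

Bbm7 (Bb minor seventh): Bb-Db-F-Ab.
That puts Db below Ab.
Counting 5 letters and 7 half steps from Db gives a perfect fifth.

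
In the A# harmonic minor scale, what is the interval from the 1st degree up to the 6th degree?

minor sixth

Spelling the A# harmonic minor scale: A# B# C# D# E# F# G##.
So we need the interval from A# up to F#.
A# up to F# is 8 semitones, a half step narrower than a major sixth, so the interval is minor.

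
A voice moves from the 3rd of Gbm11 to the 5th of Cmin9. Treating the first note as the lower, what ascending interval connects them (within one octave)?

augmented 6th

Gbm11 has Bbb as its 3rd, and Cmin9 has G as its 5th.
Bbb up to G is 10 semitones, a half step wider than a major sixth, so the interval is augmented.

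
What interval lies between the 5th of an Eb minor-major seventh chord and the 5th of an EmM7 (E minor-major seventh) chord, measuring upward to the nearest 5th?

The 5th of Eb minor-major seventh is Bb; the 5th of EmM7 (E minor-major seventh) is B.
From Bb to B: 1 semitone over a unison = augmented.

augmented unison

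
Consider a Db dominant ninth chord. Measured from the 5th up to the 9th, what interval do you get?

Spelling the chord: Db-F-Ab-Cb-Eb.
So we need the interval from Ab up to Eb.
Ab up to Eb spans 5 letter names and 7 semitones — a perfect fifth.

perfect fifth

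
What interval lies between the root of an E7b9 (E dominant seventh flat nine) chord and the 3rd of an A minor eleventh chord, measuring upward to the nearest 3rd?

E7b9 (E dominant seventh flat nine) has E as its root, and A minor eleventh has C as its 3rd.
From E to C: 8 semitones over a sixth = minor.

minor sixth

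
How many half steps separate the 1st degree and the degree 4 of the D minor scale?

The scale is D E F G A Bb C.
D up to G is a perfect fourth — 5 semitones.

5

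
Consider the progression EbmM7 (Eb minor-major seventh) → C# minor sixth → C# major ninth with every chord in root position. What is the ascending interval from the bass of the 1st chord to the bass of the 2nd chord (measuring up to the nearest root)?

augmented sixth

The roots are Eb and C#.
6 letter names make it a sixth; at 10 semitones (a half step wider than major) the quality is augmented.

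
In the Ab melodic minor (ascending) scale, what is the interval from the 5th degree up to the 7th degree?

major third

Spelling the Ab melodic minor (ascending) scale: Ab Bb Cb Db Eb F G.
So we need the interval from Eb up to G.
From Eb to G is 4 semitones, exactly the major third.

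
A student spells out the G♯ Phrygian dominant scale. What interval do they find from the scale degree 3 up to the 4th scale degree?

The scale runs G♯ A B♯ C♯ D♯ E F♯.
That puts B♯ below C♯.
B♯ up to C♯ is 1 semitone, a half step narrower than a major second, so the interval is minor.

minor second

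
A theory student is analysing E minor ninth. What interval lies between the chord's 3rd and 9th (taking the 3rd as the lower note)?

major seventh

Em9: E, G, B, D, F#.
So we need the interval from G up to F#.
From G to F# is 11 semitones, exactly the major seventh.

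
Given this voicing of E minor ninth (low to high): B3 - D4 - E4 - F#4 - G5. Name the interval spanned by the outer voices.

The outer voices are B3 and G5.
B up to G is 20 semitones, a half step narrower than a major thirteenth, so the interval is minor.

minor 13th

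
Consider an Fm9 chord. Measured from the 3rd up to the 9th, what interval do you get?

major 7th

Fmin9 (F minor ninth) is spelled F A♭ C E♭ G.
That puts A♭ below G.
Counting 7 letters and 11 half steps from A♭ gives a major seventh.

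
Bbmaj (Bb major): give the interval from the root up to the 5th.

perfect fifth

The chord tones of Bbmaj (Bb major) are Bb D F.
So we need the interval from Bb up to F.
Bb up to F spans 5 letter names and 7 semitones — a perfect fifth.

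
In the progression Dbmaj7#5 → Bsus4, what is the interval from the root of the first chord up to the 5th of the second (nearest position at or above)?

A3

Dbmaj7#5 has Db as its root, and Bsus4 has F# as its 5th.
From Db to F#: 5 semitones over a third = augmented.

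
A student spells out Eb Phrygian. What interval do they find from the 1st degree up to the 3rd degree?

minor 3rd

Spelling Eb Phrygian: Eb Fb Gb Ab Bb Cb Db.
That puts Eb below Gb.
From Eb to Gb: 3 semitones over a third = minor.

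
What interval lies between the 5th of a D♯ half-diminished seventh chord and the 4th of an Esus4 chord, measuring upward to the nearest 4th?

perfect unison

D♯ half-diminished seventh has A as its 5th, and Esus4 has A as its 4th.
Counting 1 letters and 0 half steps from A gives a perfect unison.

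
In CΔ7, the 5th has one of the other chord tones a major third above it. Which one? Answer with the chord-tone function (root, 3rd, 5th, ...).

Spelling the chord: C, E, G, B.
The 5th is G. A major third above G is B.
B is the chord's 7th.

7th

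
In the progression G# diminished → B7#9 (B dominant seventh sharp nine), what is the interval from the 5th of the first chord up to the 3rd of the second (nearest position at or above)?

A1

The 5th of G# diminished is D; the 3rd of B7#9 (B dominant seventh sharp nine) is D#.
From D to D#: 1 semitone over a unison = augmented.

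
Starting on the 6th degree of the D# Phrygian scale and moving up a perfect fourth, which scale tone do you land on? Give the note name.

The scale is D# E F# G# A# B C#.
The 6th degree is B; a perfect fourth above that is E — scale degree 2.

E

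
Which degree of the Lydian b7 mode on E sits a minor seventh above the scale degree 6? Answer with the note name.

The scale is E F# G# A# B C# D.
The scale degree 6 is C#; a minor seventh above that is B — scale degree 5.

B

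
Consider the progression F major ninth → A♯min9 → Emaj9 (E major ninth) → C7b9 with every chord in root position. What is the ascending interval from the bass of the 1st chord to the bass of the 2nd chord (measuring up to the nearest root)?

augmented 3rd

The roots are F and A♯.
3 letter names make it a third; at 5 semitones (a half step wider than major) the quality is augmented.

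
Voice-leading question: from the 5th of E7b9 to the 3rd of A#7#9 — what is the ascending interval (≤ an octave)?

The 5th of E7b9 is B; the 3rd of A#7#9 is C##.
B up to C## is 3 semitones, a half step wider than a major second, so the interval is augmented.

augmented second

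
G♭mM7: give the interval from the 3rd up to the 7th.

augmented 5th

The chord tones of G♭mM7 are G♭ B𝄫 D♭ F.
The 3rd is B𝄫 and the 7th is F.
From B𝄫 to F: 8 semitones over a fifth = augmented.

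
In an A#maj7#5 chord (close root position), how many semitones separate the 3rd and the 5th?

4

The chord tones of A# augmented major seventh are A#-C##-E##-G##.
C## to E## is a major third: 4 semitones.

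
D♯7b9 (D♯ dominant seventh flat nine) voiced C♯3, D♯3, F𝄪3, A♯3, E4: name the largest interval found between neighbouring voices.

Adjacent intervals: C♯3→D♯3 = major second; D♯3→F𝄪3 = major third; F𝄪3→A♯3 = minor third; A♯3→E4 = diminished fifth.
The largest is A♯3 to E4, a diminished fifth (6 semitones).

diminished fifth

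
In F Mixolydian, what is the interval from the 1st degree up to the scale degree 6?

M6

Spelling F Mixolydian: F G A Bb C D Eb.
That puts F below D.
From F to D is 9 semitones, exactly the major sixth.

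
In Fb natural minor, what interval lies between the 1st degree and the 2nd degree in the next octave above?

Fb natural minor: Fb Gb Abb Bbb Cb Dbb Ebb.
1st degree = Fb; 2nd degree (up an octave) = Gb.
Counting 9 letters and 14 half steps from Fb gives a major ninth.

major 9th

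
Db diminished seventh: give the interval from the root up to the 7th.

d7

Db°7: Db Fb Abb Cbb.
Root = Db; 7th = Cbb.
7 letter names make it a seventh; at 9 semitones (a whole step narrower than major) the quality is diminished.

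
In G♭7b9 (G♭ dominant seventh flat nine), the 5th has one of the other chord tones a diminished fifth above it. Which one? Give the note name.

Spelling the chord: G♭ B♭ D♭ F♭ A𝄫.
The 5th is D♭. A diminished fifth above D♭ is A𝄫.
A𝄫 is the chord's 9th.

Abb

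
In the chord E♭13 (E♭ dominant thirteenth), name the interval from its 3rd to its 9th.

m7

Spelling the chord: E♭–G–B♭–D♭–F–C.
3rd = G; 9th = F.
G up to F is 10 semitones, a half step narrower than a major seventh, so the interval is minor.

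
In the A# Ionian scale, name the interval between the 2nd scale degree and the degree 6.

perfect fifth

A# major: A# B# C## D# E# F## G##.
So we need the interval from B# up to F##.
Counting 5 letters and 7 half steps from B# gives a perfect fifth.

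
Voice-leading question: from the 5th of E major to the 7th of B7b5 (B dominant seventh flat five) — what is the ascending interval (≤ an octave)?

minor 7th

The 5th of E major is B; the 7th of B7b5 (B dominant seventh flat five) is A.
B up to A is 10 semitones, a half step narrower than a major seventh, so the interval is minor.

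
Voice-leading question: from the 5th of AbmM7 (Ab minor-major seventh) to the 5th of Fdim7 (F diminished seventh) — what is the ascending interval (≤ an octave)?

m6

The 5th of AbmM7 (Ab minor-major seventh) is Eb; the 5th of Fdim7 (F diminished seventh) is Cb.
Eb up to Cb is 8 semitones, a half step narrower than a major sixth, so the interval is minor.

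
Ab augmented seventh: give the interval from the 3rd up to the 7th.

diminished fifth

Abaug7 (Ab augmented seventh) is spelled Ab C E Gb.
The 3rd is C and the 7th is Gb.
From C to Gb: 6 semitones over a fifth = diminished.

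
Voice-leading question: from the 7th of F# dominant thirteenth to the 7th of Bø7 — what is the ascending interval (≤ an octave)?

P4

The 7th of F# dominant thirteenth is E; the 7th of Bø7 is A.
Counting 4 letters and 5 half steps from E gives a perfect fourth.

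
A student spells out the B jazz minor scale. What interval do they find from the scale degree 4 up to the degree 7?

A4

B melodic minor: B C# D E F# G# A#.
That puts E below A#.
4 letter names make it a fourth; at 6 semitones (a half step wider than perfect) the quality is augmented.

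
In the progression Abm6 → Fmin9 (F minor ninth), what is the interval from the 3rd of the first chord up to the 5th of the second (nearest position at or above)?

A1

Abm6 has Cb as its 3rd, and Fmin9 (F minor ninth) has C as its 5th.
1 letter names make it a unison; at 1 semitone (a half step wider than perfect) the quality is augmented.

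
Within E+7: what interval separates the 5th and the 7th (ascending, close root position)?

diminished third

The chord tones of Eaug7 are E-G♯-B♯-D.
5th = B♯; 7th = D.
From B♯ to D: 2 semitones over a third = diminished.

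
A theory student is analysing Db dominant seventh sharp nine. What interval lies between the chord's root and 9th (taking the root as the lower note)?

The chord tones of Db7#9 are Db-F-Ab-Cb-E.
That puts Db below E.
Db up to E is 15 semitones, a half step wider than a major ninth, so the interval is augmented.

augmented ninth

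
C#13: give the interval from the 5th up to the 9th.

C#13: C#-E#-G#-B-D#-A#.
5th = G#; 9th = D#.
Counting 5 letters and 7 half steps from G# gives a perfect fifth.

P5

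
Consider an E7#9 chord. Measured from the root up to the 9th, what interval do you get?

augmented ninth

Spelling the chord: E, G#, B, D, F##.
So we need the interval from E up to F##.
E up to F## is 15 semitones, a half step wider than a major ninth, so the interval is augmented.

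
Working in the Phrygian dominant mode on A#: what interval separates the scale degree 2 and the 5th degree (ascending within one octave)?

Spelling the Phrygian dominant mode on A#: A# B C## D# E# F# G#.
Scale degree 2 = B; scale degree 5 = E#.
From B to E#: 6 semitones over a fourth = augmented.

augmented fourth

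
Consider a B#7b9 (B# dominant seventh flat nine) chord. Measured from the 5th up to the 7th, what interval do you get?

minor third

B#7b9 is spelled B#-D##-F##-A#-C#.
That puts F## below A#.
F## up to A# is 3 semitones, a half step narrower than a major third, so the interval is minor.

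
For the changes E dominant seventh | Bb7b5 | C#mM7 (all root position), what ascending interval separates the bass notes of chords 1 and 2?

The roots are E and Bb.
From E to Bb: 6 semitones over a fifth = diminished.

d5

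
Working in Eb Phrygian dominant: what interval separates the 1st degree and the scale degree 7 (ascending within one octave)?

The scale runs Eb Fb G Ab Bb Cb Db.
The 1st degree is Eb and the 7th degree is Db.
From Eb to Db: 10 semitones over a seventh = minor.

minor seventh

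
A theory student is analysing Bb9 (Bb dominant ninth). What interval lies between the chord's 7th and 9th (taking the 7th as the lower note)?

The chord tones of Bb dominant ninth are Bb-D-F-Ab-C.
7th = Ab; 9th = C.
From Ab to C is 4 semitones, exactly the major third.

major third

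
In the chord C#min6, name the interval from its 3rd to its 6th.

A4

C# minor sixth is spelled C#–E–G#–A#.
That puts E below A#.
E up to A# is 6 semitones, a half step wider than a perfect fourth, so the interval is augmented.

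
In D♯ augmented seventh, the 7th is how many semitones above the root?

10

Spelling the chord: D♯-F𝄪-A𝄪-C♯.
D♯ to C♯ is a minor seventh: 10 semitones.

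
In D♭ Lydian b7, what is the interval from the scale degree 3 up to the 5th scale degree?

The scale runs D♭ E♭ F G A♭ B♭ C♭.
That puts F below A♭.
3 letter names make it a third; at 3 semitones (a half step narrower than major) the quality is minor.

minor 3rd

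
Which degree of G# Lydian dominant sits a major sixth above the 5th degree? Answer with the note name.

B#

The scale is G# A# B# C## D# E# F#.
The 5th degree is D#; a major sixth above that is B# — scale degree 3.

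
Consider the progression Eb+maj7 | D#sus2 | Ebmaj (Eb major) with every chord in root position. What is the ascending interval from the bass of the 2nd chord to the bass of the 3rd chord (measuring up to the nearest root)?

The roots are D# and Eb.
From D# to Eb: 0 semitones over a second = diminished.

diminished second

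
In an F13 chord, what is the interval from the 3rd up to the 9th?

minor seventh

F13: F–A–C–E♭–G–D.
So we need the interval from A up to G.
7 letter names make it a seventh; at 10 semitones (a half step narrower than major) the quality is minor.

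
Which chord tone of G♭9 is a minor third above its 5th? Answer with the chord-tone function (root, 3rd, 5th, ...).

7th

G♭9: G♭–B♭–D♭–F♭–A♭.
The 5th is D♭. A minor third above D♭ is F♭.
F♭ is the chord's 7th.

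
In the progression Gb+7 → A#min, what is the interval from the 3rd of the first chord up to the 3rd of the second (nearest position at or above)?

Gb+7 has Bb as its 3rd, and A#min has C# as its 3rd.
2 letter names make it a second; at 3 semitones (a half step wider than major) the quality is augmented.

augmented second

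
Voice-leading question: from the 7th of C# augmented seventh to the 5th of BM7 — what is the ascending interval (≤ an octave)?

perfect fifth

C# augmented seventh has B as its 7th, and BM7 has F# as its 5th.
Counting 5 letters and 7 half steps from B gives a perfect fifth.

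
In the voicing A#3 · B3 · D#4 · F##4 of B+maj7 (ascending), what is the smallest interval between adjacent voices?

Adjacent intervals: A#3→B3 = minor second; B3→D#4 = major third; D#4→F##4 = major third.
The smallest is A#3 to B3, a minor second (1 semitone).

minor 2nd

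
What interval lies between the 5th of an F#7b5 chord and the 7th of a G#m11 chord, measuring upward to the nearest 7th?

The 5th of F#7b5 is C; the 7th of G#m11 is F#.
From C to F#: 6 semitones over a fourth = augmented.

augmented 4th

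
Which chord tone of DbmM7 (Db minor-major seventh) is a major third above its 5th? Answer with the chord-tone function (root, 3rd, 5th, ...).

Db minor-major seventh: Db–Fb–Ab–C.
The 5th is Ab. A major third above Ab is C.
C is the chord's 7th.

7th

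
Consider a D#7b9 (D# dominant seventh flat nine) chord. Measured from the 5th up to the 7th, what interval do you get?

minor 3rd

The chord tones of D#7b9 are D#–F##–A#–C#–E.
5th = A#; 7th = C#.
From A# to C#: 3 semitones over a third = minor.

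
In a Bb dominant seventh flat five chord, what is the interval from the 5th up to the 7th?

Bb7b5 (Bb dominant seventh flat five) is spelled Bb D Fb Ab.
The 5th is Fb and the 7th is Ab.
From Fb to Ab is 4 semitones, exactly the major third.

major third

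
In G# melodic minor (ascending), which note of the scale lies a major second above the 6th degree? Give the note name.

The scale is G# A# B C# D# E# F##.
The 6th degree is E#; a major second above that is F## — scale degree 7.

F##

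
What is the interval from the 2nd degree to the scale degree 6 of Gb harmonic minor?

The scale runs Gb Ab Bbb Cb Db Ebb F.
The 2nd degree is Ab and the 6th degree is Ebb.
From Ab to Ebb: 6 semitones over a fifth = diminished.

d5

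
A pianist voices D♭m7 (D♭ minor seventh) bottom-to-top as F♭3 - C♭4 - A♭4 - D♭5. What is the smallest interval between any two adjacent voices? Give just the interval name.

perfect fourth

Adjacent intervals: F♭3→C♭4 = perfect fifth; C♭4→A♭4 = major sixth; A♭4→D♭5 = perfect fourth.
The smallest is A♭4 to D♭5, a perfect fourth (5 semitones).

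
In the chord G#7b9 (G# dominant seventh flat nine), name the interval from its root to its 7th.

minor seventh

The chord tones of G#7b9 are G#-B#-D#-F#-A.
Root = G#; 7th = F#.
7 letter names make it a seventh; at 10 semitones (a half step narrower than major) the quality is minor.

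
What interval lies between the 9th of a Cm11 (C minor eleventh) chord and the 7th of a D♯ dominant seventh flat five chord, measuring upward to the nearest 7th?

major seventh

Cm11 (C minor eleventh) has D as its 9th, and D♯ dominant seventh flat five has C♯ as its 7th.
From D to C♯ is 11 semitones, exactly the major seventh.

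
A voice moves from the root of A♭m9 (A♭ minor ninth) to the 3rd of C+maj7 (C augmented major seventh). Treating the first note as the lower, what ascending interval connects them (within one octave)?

augmented fifth

A♭m9 (A♭ minor ninth) has A♭ as its root, and C+maj7 (C augmented major seventh) has E as its 3rd.
From A♭ to E: 8 semitones over a fifth = augmented.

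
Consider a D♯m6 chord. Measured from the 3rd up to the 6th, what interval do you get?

Spelling the chord: D♯–F♯–A♯–B♯.
So we need the interval from F♯ up to B♯.
From F♯ to B♯: 6 semitones over a fourth = augmented.

A4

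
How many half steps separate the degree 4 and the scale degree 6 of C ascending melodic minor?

4

The scale is C D E♭ F G A B.
F up to A is a major third — 4 semitones.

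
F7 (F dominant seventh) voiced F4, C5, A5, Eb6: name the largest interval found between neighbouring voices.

major sixth

Adjacent intervals: F4→C5 = perfect fifth; C5→A5 = major sixth; A5→Eb6 = diminished fifth.
The largest is C5 to A5, a major sixth (9 semitones).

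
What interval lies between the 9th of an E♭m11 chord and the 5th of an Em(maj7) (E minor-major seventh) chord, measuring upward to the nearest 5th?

E♭m11 has F as its 9th, and Em(maj7) (E minor-major seventh) has B as its 5th.
F up to B is 6 semitones, a half step wider than a perfect fourth, so the interval is augmented.

augmented fourth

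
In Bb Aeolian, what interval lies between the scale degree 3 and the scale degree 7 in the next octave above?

Spelling Bb Aeolian: Bb C Db Eb F Gb Ab.
So we need the interval from Db up to Ab.
From Db to Ab is 19 semitones, exactly the perfect twelfth.

perfect twelfth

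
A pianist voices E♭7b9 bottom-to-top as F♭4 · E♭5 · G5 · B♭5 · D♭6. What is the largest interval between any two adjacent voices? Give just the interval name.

major seventh

Adjacent intervals: F♭4→E♭5 = major seventh; E♭5→G5 = major third; G5→B♭5 = minor third; B♭5→D♭6 = minor third.
The largest is F♭4 to E♭5, a major seventh (11 semitones).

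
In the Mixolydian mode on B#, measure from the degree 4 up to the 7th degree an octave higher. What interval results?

B# mixolydian: B# C## D## E# F## G## A#.
The degree 4 is E# and the 7th degree (up an octave) is A#.
Counting 11 letters and 17 half steps from E# gives a perfect eleventh.

perfect eleventh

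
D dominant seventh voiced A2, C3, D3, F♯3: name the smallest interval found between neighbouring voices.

Adjacent intervals: A2→C3 = minor third; C3→D3 = major second; D3→F♯3 = major third.
The smallest is C3 to D3, a major second (2 semitones).

major second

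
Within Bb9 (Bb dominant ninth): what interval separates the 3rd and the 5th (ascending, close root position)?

Bb dominant ninth: Bb D F Ab C.
That puts D below F.
From D to F: 3 semitones over a third = minor.

minor 3rd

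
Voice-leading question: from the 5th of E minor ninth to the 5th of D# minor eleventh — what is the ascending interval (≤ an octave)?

E minor ninth has B as its 5th, and D# minor eleventh has A# as its 5th.
From B to A# is 11 semitones, exactly the major seventh.

major seventh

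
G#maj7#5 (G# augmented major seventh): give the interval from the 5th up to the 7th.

m3

Spelling the chord: G#, B#, D##, F##.
The 5th is D## and the 7th is F##.
D## up to F## is 3 semitones, a half step narrower than a major third, so the interval is minor.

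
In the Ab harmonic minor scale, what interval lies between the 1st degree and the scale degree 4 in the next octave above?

perfect 11th

Ab harmonic minor: Ab Bb Cb Db Eb Fb G.
The 1st degree is Ab and the 4th scale degree (up an octave) is Db.
Ab up to Db spans 11 letter names and 17 semitones — a perfect eleventh.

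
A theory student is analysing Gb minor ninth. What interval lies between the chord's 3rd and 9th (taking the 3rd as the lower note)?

Gbmin9 (Gb minor ninth): Gb–Bbb–Db–Fb–Ab.
That puts Bbb below Ab.
From Bbb to Ab is 11 semitones, exactly the major seventh.

major seventh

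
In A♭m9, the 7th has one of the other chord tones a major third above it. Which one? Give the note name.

Bb

A♭min9 (A♭ minor ninth) is spelled A♭-C♭-E♭-G♭-B♭.
The 7th is G♭. A major third above G♭ is B♭.
B♭ is the chord's 9th.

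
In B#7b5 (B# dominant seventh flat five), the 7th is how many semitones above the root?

B# dominant seventh flat five is spelled B#–D##–F#–A#.
B# to A# is a minor seventh: 10 semitones.

10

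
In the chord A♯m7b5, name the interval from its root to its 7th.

Spelling the chord: A♯, C♯, E, G♯.
So we need the interval from A♯ up to G♯.
From A♯ to G♯: 10 semitones over a seventh = minor.

minor seventh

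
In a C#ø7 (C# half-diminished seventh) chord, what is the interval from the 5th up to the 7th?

Spelling the chord: C#, E, G, B.
The 5th is G and the 7th is B.
G up to B spans 3 letter names and 4 semitones — a major third.

major 3rd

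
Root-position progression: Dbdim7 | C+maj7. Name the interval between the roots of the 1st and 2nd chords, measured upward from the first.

The roots are Db and C.
Db up to C spans 7 letter names and 11 semitones — a major seventh.

major seventh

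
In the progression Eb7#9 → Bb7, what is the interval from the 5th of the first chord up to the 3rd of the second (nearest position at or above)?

The 5th of Eb7#9 is Bb; the 3rd of Bb7 is D.
Bb up to D spans 3 letter names and 4 semitones — a major third.

M3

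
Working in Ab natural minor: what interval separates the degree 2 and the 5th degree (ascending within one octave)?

perfect 4th

Spelling Ab natural minor: Ab Bb Cb Db Eb Fb Gb.
That puts Bb below Eb.
Bb up to Eb spans 4 letter names and 5 semitones — a perfect fourth.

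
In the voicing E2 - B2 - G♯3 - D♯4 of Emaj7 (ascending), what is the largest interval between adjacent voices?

M6

Adjacent intervals: E2→B2 = perfect fifth; B2→G♯3 = major sixth; G♯3→D♯4 = perfect fifth.
The largest is B2 to G♯3, a major sixth (9 semitones).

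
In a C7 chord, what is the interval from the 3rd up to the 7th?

C7 is spelled C, E, G, B♭.
The 3rd is E and the 7th is B♭.
5 letter names make it a fifth; at 6 semitones (a half step narrower than perfect) the quality is diminished.

diminished fifth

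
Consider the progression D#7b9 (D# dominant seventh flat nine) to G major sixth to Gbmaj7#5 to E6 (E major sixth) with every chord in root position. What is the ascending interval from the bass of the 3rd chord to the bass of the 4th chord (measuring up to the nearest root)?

The roots are Gb and E.
6 letter names make it a sixth; at 10 semitones (a half step wider than major) the quality is augmented.

A6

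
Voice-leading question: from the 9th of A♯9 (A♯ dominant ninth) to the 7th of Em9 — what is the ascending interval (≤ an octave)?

The 9th of A♯9 (A♯ dominant ninth) is B♯; the 7th of Em9 is D.
From B♯ to D: 2 semitones over a third = diminished.

diminished third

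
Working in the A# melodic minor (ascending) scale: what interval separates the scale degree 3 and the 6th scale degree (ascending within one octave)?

Spelling the A# melodic minor (ascending) scale: A# B# C# D# E# F## G##.
So we need the interval from C# up to F##.
C# up to F## is 6 semitones, a half step wider than a perfect fourth, so the interval is augmented.

augmented fourth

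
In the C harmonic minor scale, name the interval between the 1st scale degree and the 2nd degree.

major second

Spelling the C harmonic minor scale: C D Eb F G Ab B.
That puts C below D.
C up to D spans 2 letter names and 2 semitones — a major second.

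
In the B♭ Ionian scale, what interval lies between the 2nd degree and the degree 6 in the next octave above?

B♭ major: B♭ C D E♭ F G A.
So we need the interval from C up to G.
Counting 12 letters and 19 half steps from C gives a perfect twelfth.

perfect 12th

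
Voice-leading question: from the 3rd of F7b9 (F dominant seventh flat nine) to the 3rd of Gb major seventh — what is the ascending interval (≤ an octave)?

F7b9 (F dominant seventh flat nine) has A as its 3rd, and Gb major seventh has Bb as its 3rd.
A up to Bb is 1 semitone, a half step narrower than a major second, so the interval is minor.

minor 2nd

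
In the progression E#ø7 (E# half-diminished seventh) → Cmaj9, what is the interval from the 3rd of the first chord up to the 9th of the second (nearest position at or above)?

The 3rd of E#ø7 (E# half-diminished seventh) is G#; the 9th of Cmaj9 is D.
G# up to D is 6 semitones, a half step narrower than a perfect fifth, so the interval is diminished.

d5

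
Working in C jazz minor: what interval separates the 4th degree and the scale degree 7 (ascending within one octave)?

The scale runs C D Eb F G A B.
That puts F below B.
From F to B: 6 semitones over a fourth = augmented.

augmented 4th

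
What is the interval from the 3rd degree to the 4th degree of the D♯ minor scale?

M2

D♯ natural minor: D♯ E♯ F♯ G♯ A♯ B C♯.
3rd degree = F♯; degree 4 = G♯.
F♯ up to G♯ spans 2 letter names and 2 semitones — a major second.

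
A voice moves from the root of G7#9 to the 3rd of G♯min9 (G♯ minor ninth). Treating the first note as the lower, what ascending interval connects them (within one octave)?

major third

The root of G7#9 is G; the 3rd of G♯min9 (G♯ minor ninth) is B.
G up to B spans 3 letter names and 4 semitones — a major third.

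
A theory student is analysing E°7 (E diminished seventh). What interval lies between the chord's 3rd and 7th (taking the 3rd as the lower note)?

diminished fifth

E°7 (E diminished seventh) is spelled E-G-Bb-Db.
The 3rd is G and the 7th is Db.
G up to Db is 6 semitones, a half step narrower than a perfect fifth, so the interval is diminished.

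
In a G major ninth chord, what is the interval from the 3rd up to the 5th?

The chord tones of Gmaj9 (G major ninth) are G-B-D-F♯-A.
3rd = B; 5th = D.
B up to D is 3 semitones, a half step narrower than a major third, so the interval is minor.

minor 3rd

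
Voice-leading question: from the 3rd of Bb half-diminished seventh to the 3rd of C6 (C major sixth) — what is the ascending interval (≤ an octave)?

augmented second

Bb half-diminished seventh has Db as its 3rd, and C6 (C major sixth) has E as its 3rd.
From Db to E: 3 semitones over a second = augmented.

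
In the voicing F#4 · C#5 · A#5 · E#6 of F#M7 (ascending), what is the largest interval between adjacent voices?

major 6th

Adjacent intervals: F#4→C#5 = perfect fifth; C#5→A#5 = major sixth; A#5→E#6 = perfect fifth.
The largest is C#5 to A#5, a major sixth (9 semitones).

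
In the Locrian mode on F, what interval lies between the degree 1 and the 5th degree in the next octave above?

diminished 12th

Spelling the Locrian mode on F: F Gb Ab Bb Cb Db Eb.
That puts F below Cb.
12 letter names make it a twelfth; at 18 semitones (a half step narrower than perfect) the quality is diminished.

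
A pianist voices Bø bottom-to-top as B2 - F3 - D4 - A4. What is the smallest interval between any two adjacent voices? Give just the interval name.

Adjacent intervals: B2→F3 = diminished fifth; F3→D4 = major sixth; D4→A4 = perfect fifth.
The smallest is B2 to F3, a diminished fifth (6 semitones).

d5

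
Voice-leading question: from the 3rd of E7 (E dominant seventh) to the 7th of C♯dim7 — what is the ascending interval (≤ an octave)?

diminished third

The 3rd of E7 (E dominant seventh) is G♯; the 7th of C♯dim7 is B♭.
G♯ up to B♭ is 2 semitones, a whole step narrower than a major third, so the interval is diminished.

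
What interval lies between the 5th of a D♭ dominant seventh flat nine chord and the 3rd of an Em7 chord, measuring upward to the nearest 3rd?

major seventh

D♭ dominant seventh flat nine has A♭ as its 5th, and Em7 has G as its 3rd.
A♭ up to G spans 7 letter names and 11 semitones — a major seventh.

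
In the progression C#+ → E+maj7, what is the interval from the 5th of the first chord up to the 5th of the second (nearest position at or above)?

C#+ has G## as its 5th, and E+maj7 has B# as its 5th.
From G## to B#: 3 semitones over a third = minor.

minor 3rd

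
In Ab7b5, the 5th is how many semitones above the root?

6

Spelling the chord: Ab, C, Ebb, Gb.
Ab to Ebb is a diminished fifth: 6 semitones.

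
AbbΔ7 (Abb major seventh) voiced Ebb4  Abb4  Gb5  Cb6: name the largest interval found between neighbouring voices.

Adjacent intervals: Ebb4→Abb4 = perfect fourth; Abb4→Gb5 = major seventh; Gb5→Cb6 = perfect fourth.
The largest is Abb4 to Gb5, a major seventh (11 semitones).

major 7th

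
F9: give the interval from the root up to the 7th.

Spelling the chord: F A C E♭ G.
That puts F below E♭.
F up to E♭ is 10 semitones, a half step narrower than a major seventh, so the interval is minor.

m7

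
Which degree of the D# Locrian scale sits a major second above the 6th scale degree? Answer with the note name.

C#

The scale is D# E F# G# A B C#.
The 6th scale degree is B; a major second above that is C# — scale degree 7.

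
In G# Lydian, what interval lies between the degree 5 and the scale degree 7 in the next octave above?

major 10th

Spelling G# Lydian: G# A# B# C## D# E# F##.
So we need the interval from D# up to F##.
Counting 10 letters and 16 half steps from D# gives a major tenth.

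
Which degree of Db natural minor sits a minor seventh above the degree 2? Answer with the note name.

The scale is Db Eb Fb Gb Ab Bbb Cb.
The degree 2 is Eb; a minor seventh above that is Db — scale degree 1.

Db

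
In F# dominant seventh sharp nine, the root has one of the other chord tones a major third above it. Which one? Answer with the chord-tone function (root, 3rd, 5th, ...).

The chord tones of F#7#9 are F#, A#, C#, E, G##.
The root is F#. A major third above F# is A#.
A# is the chord's 3rd.

3rd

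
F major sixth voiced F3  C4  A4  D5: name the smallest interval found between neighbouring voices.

P4

Adjacent intervals: F3→C4 = perfect fifth; C4→A4 = major sixth; A4→D5 = perfect fourth.
The smallest is A4 to D5, a perfect fourth (5 semitones).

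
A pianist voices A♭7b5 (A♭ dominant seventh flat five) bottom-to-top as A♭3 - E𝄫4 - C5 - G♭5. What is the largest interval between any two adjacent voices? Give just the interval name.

augmented 6th

Adjacent intervals: A♭3→E𝄫4 = diminished fifth; E𝄫4→C5 = augmented sixth; C5→G♭5 = diminished fifth.
The largest is E𝄫4 to C5, an augmented sixth (10 semitones).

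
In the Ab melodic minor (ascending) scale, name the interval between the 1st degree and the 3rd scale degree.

Ab melodic minor: Ab Bb Cb Db Eb F G.
The 1st degree is Ab and the 3rd degree is Cb.
3 letter names make it a third; at 3 semitones (a half step narrower than major) the quality is minor.

minor third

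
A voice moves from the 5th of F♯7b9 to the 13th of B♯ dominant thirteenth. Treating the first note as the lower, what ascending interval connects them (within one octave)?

F♯7b9 has C♯ as its 5th, and B♯ dominant thirteenth has G𝄪 as its 13th.
5 letter names make it a fifth; at 8 semitones (a half step wider than perfect) the quality is augmented.

augmented fifth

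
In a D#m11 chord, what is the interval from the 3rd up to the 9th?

D#m11 is spelled D# F# A# C# E# G#.
3rd = F#; 9th = E#.
From F# to E# is 11 semitones, exactly the major seventh.

M7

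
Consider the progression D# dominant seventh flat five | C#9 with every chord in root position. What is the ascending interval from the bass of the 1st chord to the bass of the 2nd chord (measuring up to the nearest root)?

The roots are D# and C#.
D# up to C# is 10 semitones, a half step narrower than a major seventh, so the interval is minor.

minor seventh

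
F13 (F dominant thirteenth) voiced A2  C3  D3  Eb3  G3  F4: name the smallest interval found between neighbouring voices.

Adjacent intervals: A2→C3 = minor third; C3→D3 = major second; D3→Eb3 = minor second; Eb3→G3 = major third; G3→F4 = minor seventh.
The smallest is D3 to Eb3, a minor second (1 semitone).

m2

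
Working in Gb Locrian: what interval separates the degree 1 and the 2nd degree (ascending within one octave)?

The scale runs Gb Abb Bbb Cb Dbb Ebb Fb.
So we need the interval from Gb up to Abb.
Gb up to Abb is 1 semitone, a half step narrower than a major second, so the interval is minor.

minor 2nd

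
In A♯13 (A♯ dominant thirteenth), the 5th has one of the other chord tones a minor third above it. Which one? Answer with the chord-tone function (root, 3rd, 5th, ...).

The chord tones of A♯13 are A♯–C𝄪–E♯–G♯–B♯–F𝄪.
The 5th is E♯. A minor third above E♯ is G♯.
G♯ is the chord's 7th.

7th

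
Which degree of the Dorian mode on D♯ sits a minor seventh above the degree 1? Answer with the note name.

The scale is D♯ E♯ F♯ G♯ A♯ B♯ C♯.
The degree 1 is D♯; a minor seventh above that is C♯ — scale degree 7.

C#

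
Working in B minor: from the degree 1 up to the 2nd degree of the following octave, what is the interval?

M9

The scale runs B C# D E F# G A.
So we need the interval from B up to C#.
Counting 9 letters and 14 half steps from B gives a major ninth.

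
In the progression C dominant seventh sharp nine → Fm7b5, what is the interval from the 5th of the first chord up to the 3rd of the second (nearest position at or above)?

m2

C dominant seventh sharp nine has G as its 5th, and Fm7b5 has A♭ as its 3rd.
2 letter names make it a second; at 1 semitone (a half step narrower than major) the quality is minor.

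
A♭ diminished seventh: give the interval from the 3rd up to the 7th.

diminished 5th

A♭dim7 (A♭ diminished seventh) is spelled A♭ C♭ E𝄫 G𝄫.
The 3rd is C♭ and the 7th is G𝄫.
5 letter names make it a fifth; at 6 semitones (a half step narrower than perfect) the quality is diminished.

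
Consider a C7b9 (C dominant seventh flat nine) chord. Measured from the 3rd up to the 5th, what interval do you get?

The chord tones of C dominant seventh flat nine are C-E-G-B♭-D♭.
The 3rd is E and the 5th is G.
E up to G is 3 semitones, a half step narrower than a major third, so the interval is minor.

minor third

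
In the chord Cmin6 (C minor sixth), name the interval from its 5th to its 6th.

major second

C minor sixth is spelled C, Eb, G, A.
The 5th is G and the 6th is A.
Counting 2 letters and 2 half steps from G gives a major second.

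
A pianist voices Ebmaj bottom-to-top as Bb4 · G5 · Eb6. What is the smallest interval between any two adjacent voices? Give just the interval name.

Adjacent intervals: Bb4→G5 = major sixth; G5→Eb6 = minor sixth.
The smallest is G5 to Eb6, a minor sixth (8 semitones).

minor sixth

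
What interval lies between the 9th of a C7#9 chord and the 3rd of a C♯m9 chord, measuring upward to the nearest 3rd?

minor second

The 9th of C7#9 is D♯; the 3rd of C♯m9 is E.
From D♯ to E: 1 semitone over a second = minor.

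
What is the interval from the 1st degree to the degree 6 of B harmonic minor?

B harmonic minor: B C# D E F# G A#.
The 1st degree is B and the 6th scale degree is G.
From B to G: 8 semitones over a sixth = minor.

minor 6th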